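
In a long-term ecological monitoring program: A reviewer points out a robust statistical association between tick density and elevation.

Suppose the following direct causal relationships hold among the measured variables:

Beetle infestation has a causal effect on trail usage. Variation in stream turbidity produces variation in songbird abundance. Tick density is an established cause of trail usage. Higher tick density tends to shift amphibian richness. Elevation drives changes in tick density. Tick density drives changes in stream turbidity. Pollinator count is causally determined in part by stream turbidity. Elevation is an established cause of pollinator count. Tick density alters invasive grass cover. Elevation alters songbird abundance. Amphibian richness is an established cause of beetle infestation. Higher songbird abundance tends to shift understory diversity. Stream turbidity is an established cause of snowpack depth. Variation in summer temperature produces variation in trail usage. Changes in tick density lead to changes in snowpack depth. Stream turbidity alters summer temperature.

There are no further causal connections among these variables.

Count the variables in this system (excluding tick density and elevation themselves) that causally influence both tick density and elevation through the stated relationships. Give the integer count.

No listed variable has a causal path to both tick density and elevation, so there are no common causes.

0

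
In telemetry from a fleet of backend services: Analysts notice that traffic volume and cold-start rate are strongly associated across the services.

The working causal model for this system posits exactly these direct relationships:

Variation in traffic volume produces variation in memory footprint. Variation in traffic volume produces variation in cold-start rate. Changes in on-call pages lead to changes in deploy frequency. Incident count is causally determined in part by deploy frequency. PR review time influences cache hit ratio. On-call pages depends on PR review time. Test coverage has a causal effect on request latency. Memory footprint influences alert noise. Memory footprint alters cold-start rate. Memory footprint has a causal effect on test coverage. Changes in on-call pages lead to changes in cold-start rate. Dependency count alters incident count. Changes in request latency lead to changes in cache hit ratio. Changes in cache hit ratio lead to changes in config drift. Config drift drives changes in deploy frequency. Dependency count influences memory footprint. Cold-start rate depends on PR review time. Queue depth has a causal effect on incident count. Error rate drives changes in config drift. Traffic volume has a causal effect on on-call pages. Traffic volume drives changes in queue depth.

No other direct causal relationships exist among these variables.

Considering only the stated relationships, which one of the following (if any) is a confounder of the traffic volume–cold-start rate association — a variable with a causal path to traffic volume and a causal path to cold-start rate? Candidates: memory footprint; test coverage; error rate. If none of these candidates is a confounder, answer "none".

None of the listed candidates has causal paths to both traffic volume and cold-start rate in the stated relationships, so none is a common cause.

none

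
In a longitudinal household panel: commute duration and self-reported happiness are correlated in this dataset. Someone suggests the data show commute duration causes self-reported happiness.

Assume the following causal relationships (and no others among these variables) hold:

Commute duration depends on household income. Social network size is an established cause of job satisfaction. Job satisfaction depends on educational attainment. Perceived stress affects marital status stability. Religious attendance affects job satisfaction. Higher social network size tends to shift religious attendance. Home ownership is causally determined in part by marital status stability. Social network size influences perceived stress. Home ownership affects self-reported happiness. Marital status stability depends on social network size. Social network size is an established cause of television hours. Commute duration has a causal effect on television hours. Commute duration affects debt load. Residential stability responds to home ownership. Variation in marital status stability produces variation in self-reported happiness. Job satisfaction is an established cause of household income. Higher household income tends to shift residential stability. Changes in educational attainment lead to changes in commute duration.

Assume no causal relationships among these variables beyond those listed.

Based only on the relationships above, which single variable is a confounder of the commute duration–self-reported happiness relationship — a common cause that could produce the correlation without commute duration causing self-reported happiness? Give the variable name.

Social network size has a causal path to commute duration (social network size → job satisfaction → household income → commute duration) and a separate causal path to self-reported happiness (social network size → marital status stability → self-reported happiness), so it is a common cause of both.
No stated relationship gives commute duration a causal route to self-reported happiness, so the correlation is explained by the shared upstream cause rather than a direct effect.

social network size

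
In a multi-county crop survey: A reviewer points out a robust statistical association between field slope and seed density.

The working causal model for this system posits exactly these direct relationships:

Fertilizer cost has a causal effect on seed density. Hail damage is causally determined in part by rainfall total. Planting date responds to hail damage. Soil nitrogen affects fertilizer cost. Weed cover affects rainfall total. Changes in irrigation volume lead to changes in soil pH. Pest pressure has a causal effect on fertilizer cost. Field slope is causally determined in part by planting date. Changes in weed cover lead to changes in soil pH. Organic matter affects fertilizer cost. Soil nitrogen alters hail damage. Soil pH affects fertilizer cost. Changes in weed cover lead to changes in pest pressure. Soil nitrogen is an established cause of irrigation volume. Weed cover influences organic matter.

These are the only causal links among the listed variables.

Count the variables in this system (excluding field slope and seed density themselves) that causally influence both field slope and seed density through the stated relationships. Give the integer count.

2

The common causes are: soil nitrogen (to field slope via soil nitrogen → hail damage → planting date → field slope; to seed density via soil nitrogen → fertilizer cost → seed density); weed cover (to field slope via weed cover → rainfall total → hail damage → planting date → field slope; to seed density via weed cover → organic matter → fertilizer cost → seed density).
Every other variable lacks a causal path to at least one of field slope and seed density.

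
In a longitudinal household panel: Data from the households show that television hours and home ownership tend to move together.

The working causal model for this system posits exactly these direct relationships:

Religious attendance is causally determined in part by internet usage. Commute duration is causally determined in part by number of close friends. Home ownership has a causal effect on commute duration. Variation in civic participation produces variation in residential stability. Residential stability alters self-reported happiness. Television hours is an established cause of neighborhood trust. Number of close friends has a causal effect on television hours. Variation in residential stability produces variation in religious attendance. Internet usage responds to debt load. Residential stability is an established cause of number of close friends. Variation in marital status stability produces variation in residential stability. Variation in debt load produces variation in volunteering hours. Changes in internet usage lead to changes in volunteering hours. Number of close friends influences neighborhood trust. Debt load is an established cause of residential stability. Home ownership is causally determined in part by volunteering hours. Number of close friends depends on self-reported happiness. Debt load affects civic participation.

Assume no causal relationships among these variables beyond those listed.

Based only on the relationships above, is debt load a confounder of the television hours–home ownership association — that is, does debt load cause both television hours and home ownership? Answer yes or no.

Debt load has a causal path to television hours (debt load → residential stability → number of close friends → television hours) and to home ownership (debt load → volunteering hours → home ownership), so it is a common cause of both — a confounder.

yes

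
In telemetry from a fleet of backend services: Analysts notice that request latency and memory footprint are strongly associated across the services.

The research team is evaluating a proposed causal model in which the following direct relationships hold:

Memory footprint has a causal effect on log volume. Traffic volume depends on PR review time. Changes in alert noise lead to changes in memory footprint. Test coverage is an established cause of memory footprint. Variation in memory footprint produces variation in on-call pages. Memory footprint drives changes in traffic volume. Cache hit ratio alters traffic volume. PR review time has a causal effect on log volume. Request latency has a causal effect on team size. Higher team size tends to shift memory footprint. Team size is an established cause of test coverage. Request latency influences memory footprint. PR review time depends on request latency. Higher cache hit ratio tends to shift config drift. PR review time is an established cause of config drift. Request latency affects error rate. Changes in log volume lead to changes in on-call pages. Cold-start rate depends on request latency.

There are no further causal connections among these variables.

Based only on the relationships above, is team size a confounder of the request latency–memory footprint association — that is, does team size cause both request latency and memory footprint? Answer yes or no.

Team size has no stated causal path to request latency. A confounder must cause both variables, so team size does not qualify.

no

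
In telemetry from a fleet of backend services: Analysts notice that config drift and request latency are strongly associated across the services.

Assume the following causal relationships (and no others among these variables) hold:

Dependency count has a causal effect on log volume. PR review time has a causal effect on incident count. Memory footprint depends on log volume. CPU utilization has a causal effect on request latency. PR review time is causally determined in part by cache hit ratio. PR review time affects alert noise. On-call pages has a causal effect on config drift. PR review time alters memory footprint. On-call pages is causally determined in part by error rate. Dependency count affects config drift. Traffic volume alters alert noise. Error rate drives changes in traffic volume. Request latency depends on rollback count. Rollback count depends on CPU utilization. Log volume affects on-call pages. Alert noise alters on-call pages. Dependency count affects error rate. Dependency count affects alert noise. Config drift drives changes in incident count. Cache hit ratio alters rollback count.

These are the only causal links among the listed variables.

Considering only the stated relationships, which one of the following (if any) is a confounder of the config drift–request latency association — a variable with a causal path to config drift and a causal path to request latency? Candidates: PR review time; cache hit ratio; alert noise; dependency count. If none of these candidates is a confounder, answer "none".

cache hit ratio

Cache hit ratio causes config drift (cache hit ratio → PR review time → alert noise → on-call pages → config drift) and also causes request latency (cache hit ratio → rollback count → request latency); it is a common cause of both.
Each of the other candidates lacks a causal path to at least one of config drift and request latency, so they do not confound the relationship.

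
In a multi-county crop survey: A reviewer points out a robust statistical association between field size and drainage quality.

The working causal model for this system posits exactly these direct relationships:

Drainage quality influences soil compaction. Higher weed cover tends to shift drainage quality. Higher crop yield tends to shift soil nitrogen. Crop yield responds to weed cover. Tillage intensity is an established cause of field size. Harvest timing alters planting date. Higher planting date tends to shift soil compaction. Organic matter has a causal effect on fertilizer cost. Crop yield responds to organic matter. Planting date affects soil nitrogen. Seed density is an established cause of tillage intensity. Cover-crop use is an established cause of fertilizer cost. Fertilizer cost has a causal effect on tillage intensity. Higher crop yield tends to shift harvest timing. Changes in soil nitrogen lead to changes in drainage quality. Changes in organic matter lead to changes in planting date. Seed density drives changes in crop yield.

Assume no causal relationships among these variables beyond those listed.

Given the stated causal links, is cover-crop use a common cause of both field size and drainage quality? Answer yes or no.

Cover-crop use has no stated causal path to drainage quality. A confounder must cause both variables, so cover-crop use does not qualify.

no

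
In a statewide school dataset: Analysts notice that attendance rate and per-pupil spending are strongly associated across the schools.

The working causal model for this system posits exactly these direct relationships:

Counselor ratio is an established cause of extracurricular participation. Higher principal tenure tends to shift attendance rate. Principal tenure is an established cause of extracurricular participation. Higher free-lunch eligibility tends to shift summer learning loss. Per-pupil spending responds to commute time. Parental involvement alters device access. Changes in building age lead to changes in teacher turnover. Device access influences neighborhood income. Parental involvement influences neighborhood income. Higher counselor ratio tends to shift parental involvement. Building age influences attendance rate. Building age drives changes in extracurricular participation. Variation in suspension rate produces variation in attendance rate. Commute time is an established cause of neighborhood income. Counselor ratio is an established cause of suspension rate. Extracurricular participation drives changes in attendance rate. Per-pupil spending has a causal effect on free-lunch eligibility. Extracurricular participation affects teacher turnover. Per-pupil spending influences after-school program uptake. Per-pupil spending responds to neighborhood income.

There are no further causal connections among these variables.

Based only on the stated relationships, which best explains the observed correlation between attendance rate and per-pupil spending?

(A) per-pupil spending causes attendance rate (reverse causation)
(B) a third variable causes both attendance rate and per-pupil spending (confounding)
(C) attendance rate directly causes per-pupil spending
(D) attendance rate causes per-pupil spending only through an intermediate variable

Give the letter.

Counselor ratio causes attendance rate (counselor ratio → suspension rate → attendance rate) and per-pupil spending (counselor ratio → parental involvement → neighborhood income → per-pupil spending) — a common cause creating the correlation.
There is no stated path from attendance rate to per-pupil spending or from per-pupil spending to attendance rate, so neither direct nor reverse causation applies.

B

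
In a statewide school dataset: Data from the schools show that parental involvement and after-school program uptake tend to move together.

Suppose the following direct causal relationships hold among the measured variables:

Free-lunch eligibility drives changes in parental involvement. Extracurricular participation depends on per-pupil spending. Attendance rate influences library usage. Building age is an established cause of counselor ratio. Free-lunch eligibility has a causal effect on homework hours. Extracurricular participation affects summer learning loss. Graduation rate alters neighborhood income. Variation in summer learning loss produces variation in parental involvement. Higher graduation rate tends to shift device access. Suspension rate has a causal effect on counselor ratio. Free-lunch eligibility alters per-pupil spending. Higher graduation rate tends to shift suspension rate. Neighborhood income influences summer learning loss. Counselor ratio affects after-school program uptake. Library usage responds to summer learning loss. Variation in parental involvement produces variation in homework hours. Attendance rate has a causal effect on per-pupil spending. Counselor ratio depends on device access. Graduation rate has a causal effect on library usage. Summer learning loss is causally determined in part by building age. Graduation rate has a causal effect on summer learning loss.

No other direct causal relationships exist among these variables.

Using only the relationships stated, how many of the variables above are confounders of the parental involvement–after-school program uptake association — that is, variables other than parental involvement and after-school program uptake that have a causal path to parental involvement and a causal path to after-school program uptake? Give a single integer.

The common causes are: building age (to parental involvement via building age → summer learning loss → parental involvement; to after-school program uptake via building age → counselor ratio → after-school program uptake); graduation rate (to parental involvement via graduation rate → summer learning loss → parental involvement; to after-school program uptake via graduation rate → suspension rate → counselor ratio → after-school program uptake).
Every other variable lacks a causal path to at least one of parental involvement and after-school program uptake.

2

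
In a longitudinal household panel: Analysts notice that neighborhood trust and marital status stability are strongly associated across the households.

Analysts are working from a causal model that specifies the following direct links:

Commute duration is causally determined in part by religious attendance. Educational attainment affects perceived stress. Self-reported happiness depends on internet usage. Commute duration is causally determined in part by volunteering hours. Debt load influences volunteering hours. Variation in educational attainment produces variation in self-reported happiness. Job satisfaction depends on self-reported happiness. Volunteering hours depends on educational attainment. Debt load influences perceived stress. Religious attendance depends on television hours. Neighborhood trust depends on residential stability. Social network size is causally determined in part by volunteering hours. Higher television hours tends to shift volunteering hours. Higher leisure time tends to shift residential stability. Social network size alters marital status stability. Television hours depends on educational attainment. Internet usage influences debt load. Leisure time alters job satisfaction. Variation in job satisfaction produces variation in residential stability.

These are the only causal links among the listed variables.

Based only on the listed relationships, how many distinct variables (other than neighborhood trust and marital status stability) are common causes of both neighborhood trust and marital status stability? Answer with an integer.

The common causes are: educational attainment (to neighborhood trust via educational attainment → self-reported happiness → job satisfaction → residential stability → neighborhood trust; to marital status stability via educational attainment → volunteering hours → social network size → marital status stability); internet usage (to neighborhood trust via internet usage → self-reported happiness → job satisfaction → residential stability → neighborhood trust; to marital status stability via internet usage → debt load → volunteering hours → social network size → marital status stability).
Every other variable lacks a causal path to at least one of neighborhood trust and marital status stability.

2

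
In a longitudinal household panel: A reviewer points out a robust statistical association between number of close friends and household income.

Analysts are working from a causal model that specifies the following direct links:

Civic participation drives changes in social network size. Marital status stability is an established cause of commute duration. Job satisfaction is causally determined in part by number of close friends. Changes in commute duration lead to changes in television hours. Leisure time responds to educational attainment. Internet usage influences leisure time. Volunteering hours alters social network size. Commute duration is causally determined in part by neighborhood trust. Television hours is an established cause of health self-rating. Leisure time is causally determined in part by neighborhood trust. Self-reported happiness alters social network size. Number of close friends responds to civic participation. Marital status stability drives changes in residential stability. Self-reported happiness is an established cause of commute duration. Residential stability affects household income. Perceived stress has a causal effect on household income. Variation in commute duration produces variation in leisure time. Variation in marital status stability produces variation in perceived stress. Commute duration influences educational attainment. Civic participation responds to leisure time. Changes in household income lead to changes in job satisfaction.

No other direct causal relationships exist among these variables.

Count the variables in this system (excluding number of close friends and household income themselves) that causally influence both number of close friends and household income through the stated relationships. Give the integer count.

The common causes are: marital status stability (to number of close friends via marital status stability → commute duration → leisure time → civic participation → number of close friends; to household income via marital status stability → residential stability → household income).
Every other variable lacks a causal path to at least one of number of close friends and household income.

1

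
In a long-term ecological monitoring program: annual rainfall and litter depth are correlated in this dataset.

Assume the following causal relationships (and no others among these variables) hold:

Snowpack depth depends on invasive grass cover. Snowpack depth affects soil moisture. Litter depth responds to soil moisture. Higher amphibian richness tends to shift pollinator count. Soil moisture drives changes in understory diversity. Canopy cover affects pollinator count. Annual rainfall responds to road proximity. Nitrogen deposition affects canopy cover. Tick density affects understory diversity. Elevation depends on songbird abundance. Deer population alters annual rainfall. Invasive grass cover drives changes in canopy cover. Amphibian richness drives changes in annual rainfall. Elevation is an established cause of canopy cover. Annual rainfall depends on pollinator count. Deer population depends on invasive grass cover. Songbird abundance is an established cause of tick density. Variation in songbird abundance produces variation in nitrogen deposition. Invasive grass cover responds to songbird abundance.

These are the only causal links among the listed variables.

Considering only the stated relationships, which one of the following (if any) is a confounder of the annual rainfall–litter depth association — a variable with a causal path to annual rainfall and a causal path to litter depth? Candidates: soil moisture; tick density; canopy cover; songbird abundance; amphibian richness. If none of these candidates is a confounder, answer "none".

Songbird abundance causes annual rainfall (songbird abundance → invasive grass cover → deer population → annual rainfall) and also causes litter depth (songbird abundance → invasive grass cover → snowpack depth → soil moisture → litter depth); it is a common cause of both.
Each of the other candidates lacks a causal path to at least one of annual rainfall and litter depth, so they do not confound the relationship.

songbird abundance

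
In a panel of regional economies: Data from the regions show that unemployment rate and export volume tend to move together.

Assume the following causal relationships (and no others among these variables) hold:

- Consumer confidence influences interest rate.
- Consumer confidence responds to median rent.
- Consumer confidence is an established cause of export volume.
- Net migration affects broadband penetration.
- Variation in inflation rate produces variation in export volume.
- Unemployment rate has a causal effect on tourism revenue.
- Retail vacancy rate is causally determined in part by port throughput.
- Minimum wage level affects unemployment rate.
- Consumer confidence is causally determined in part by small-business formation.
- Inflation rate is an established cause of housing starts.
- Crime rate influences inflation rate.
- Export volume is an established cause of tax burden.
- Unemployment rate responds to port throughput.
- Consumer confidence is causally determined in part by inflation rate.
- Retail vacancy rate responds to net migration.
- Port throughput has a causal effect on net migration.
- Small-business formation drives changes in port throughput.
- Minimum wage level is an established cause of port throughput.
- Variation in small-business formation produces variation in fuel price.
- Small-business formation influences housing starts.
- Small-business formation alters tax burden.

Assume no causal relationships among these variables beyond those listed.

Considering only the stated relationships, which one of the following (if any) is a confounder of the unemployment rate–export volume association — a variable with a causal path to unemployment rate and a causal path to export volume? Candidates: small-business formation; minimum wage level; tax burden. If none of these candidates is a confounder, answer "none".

small-business formation

Small-business formation causes unemployment rate (small-business formation → port throughput → unemployment rate) and also causes export volume (small-business formation → consumer confidence → export volume); it is a common cause of both.
Each of the other candidates lacks a causal path to at least one of unemployment rate and export volume, so they do not confound the relationship.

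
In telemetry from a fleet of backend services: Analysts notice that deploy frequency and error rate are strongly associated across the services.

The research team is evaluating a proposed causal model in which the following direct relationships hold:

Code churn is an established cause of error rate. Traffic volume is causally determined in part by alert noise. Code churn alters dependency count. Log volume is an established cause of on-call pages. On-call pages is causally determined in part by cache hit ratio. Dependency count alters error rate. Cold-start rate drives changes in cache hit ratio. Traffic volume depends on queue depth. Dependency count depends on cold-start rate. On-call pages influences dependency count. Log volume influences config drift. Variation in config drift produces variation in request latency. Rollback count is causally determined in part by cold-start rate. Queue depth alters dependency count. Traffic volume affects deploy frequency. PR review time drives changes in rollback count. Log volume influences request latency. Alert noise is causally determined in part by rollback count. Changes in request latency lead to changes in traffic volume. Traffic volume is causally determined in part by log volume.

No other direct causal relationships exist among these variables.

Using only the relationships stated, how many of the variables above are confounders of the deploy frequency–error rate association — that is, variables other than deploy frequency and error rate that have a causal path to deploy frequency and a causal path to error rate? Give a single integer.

3

The common causes are: cold-start rate (to deploy frequency via cold-start rate → rollback count → alert noise → traffic volume → deploy frequency; to error rate via cold-start rate → dependency count → error rate); log volume (to deploy frequency via log volume → traffic volume → deploy frequency; to error rate via log volume → on-call pages → dependency count → error rate); queue depth (to deploy frequency via queue depth → traffic volume → deploy frequency; to error rate via queue depth → dependency count → error rate).
Every other variable lacks a causal path to at least one of deploy frequency and error rate.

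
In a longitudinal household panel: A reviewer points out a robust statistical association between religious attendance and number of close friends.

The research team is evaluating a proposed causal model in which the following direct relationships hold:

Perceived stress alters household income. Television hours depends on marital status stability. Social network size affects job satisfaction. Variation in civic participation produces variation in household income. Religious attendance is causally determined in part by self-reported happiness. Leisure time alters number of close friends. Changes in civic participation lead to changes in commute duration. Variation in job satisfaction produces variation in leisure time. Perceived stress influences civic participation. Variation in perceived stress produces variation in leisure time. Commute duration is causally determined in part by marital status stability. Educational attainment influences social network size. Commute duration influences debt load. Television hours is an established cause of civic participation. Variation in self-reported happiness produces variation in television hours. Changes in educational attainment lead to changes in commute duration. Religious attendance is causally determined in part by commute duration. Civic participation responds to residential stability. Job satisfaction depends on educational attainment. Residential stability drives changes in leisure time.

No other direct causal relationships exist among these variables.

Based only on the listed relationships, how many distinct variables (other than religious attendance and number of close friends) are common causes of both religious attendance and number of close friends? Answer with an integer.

3

The common causes are: educational attainment (to religious attendance via educational attainment → commute duration → religious attendance; to number of close friends via educational attainment → job satisfaction → leisure time → number of close friends); perceived stress (to religious attendance via perceived stress → civic participation → commute duration → religious attendance; to number of close friends via perceived stress → leisure time → number of close friends); residential stability (to religious attendance via residential stability → civic participation → commute duration → religious attendance; to number of close friends via residential stability → leisure time → number of close friends).
Every other variable lacks a causal path to at least one of religious attendance and number of close friends.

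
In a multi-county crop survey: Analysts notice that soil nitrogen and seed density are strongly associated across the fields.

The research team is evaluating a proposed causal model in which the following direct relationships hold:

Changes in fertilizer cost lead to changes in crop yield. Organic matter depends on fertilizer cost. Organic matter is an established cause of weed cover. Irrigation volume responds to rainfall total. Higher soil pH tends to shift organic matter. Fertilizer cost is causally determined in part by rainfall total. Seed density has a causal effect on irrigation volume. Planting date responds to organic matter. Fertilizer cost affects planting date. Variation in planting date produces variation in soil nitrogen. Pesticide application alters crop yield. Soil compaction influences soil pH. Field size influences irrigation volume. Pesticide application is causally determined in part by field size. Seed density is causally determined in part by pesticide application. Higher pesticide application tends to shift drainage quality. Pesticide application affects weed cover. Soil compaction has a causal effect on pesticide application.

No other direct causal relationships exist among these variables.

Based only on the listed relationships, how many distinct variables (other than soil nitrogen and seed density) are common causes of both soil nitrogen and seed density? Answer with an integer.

The common causes are: soil compaction (to soil nitrogen via soil compaction → soil pH → organic matter → planting date → soil nitrogen; to seed density via soil compaction → pesticide application → seed density).
Every other variable lacks a causal path to at least one of soil nitrogen and seed density.

1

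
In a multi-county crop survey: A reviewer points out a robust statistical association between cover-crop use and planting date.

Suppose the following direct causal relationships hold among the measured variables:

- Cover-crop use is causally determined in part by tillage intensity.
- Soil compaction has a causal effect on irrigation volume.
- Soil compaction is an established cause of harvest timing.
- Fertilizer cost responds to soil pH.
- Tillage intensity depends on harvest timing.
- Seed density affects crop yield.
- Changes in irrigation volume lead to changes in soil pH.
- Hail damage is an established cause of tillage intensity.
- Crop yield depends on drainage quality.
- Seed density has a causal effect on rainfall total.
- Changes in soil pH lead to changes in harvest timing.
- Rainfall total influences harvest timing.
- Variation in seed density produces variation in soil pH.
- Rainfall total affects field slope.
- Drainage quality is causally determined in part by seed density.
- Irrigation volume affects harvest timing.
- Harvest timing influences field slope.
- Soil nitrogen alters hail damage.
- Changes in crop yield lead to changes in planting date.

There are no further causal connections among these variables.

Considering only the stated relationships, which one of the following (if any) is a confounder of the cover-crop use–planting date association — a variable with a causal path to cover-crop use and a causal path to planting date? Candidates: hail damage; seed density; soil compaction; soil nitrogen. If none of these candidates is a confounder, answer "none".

Seed density causes cover-crop use (seed density → soil pH → harvest timing → tillage intensity → cover-crop use) and also causes planting date (seed density → crop yield → planting date); it is a common cause of both.
Each of the other candidates lacks a causal path to at least one of cover-crop use and planting date, so they do not confound the relationship.

seed density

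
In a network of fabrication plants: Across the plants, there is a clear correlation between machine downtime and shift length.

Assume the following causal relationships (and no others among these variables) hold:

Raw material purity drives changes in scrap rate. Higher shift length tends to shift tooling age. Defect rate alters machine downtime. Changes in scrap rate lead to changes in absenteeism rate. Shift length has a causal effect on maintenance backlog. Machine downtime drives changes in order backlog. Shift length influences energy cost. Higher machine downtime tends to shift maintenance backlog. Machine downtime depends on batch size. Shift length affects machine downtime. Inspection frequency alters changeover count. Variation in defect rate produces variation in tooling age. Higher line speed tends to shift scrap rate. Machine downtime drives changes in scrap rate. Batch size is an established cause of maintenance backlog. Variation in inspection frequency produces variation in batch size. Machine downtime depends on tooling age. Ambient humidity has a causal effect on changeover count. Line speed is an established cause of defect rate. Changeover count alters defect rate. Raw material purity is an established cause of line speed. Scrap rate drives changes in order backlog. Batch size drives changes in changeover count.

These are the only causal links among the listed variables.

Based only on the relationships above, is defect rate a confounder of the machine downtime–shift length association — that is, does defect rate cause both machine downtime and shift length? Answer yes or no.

Defect rate has no stated causal path to shift length. A confounder must cause both variables, so defect rate does not qualify.

no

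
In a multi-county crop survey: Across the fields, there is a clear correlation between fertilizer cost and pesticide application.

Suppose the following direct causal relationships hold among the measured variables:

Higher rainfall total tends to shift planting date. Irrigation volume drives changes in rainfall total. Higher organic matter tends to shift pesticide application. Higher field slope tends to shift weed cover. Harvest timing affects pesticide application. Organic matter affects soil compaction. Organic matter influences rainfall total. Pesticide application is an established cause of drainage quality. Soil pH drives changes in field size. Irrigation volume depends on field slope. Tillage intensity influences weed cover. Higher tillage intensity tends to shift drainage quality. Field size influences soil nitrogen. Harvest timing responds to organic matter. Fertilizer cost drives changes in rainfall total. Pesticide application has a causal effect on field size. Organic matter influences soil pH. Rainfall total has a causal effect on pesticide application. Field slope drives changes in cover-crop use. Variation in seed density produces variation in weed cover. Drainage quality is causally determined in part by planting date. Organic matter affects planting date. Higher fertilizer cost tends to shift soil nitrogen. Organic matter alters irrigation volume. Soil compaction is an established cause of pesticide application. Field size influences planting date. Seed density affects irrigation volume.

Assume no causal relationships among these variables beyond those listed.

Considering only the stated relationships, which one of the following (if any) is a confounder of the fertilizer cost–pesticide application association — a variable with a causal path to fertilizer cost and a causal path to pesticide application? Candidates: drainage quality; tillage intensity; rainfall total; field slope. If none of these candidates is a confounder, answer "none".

None of the listed candidates has causal paths to both fertilizer cost and pesticide application in the stated relationships, so none is a common cause.

none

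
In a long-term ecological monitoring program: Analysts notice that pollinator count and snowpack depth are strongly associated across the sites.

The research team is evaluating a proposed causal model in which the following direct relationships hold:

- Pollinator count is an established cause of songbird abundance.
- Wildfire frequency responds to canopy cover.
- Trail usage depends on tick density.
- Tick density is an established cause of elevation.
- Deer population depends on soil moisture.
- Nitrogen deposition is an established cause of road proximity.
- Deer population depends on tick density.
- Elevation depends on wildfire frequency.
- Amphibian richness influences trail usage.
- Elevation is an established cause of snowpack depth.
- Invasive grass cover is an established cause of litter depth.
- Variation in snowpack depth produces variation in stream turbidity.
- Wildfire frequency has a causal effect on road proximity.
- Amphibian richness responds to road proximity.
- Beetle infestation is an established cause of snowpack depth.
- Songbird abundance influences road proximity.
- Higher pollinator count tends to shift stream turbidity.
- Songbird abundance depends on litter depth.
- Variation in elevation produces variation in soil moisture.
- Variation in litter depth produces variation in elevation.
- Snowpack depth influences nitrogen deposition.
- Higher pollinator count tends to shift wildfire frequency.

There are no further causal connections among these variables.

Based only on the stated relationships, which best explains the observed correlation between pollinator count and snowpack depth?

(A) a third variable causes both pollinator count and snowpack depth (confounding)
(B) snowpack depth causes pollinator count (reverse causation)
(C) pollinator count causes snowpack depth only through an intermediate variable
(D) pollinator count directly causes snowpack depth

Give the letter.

Pollinator count reaches snowpack depth through pollinator count → wildfire frequency → elevation → snowpack depth — an indirect causal chain with no direct pollinator count → snowpack depth link. No variable causes both pollinator count and snowpack depth, so confounding is ruled out; the effect is mediated.

C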